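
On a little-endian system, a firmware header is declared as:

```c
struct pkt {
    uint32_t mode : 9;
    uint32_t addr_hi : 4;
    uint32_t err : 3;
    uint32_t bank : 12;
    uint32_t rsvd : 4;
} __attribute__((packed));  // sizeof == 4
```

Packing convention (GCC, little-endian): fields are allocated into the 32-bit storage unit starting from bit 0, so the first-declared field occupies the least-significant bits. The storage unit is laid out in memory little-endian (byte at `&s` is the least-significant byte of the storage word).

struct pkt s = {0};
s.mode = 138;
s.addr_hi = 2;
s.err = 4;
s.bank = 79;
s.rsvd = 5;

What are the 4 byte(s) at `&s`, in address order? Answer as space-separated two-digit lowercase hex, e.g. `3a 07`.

8a 84 4f 50

mode:9 = 138 → 0x8a << 0 → word 0x0000008a
addr_hi:4 = 2 → 0x2 << 9 → word 0x0000048a
err:3 = 4 → 0x4 << 13 → word 0x0000848a
bank:12 = 79 → 0x4f << 16 → word 0x004f848a
rsvd:4 = 5 → 0x5 << 28 → word 0x504f848a
word = 0x504f848a → little-endian bytes:
  [0]=0x8a  [1]=0x84  [2]=0x4f  [3]=0x50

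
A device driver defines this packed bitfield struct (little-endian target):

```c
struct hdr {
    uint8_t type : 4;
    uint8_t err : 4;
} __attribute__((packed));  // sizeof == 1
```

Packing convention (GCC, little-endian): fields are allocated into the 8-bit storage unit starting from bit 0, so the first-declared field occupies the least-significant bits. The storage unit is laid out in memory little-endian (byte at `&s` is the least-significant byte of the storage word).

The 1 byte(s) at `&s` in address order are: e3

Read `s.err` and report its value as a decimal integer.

14

[0]=0xe3 (little-endian) → word 0xe3
type [0+:4] = (word>>0) & 0xf = 3
err [4+:4] = (word>>4) & 0xf = 14  ←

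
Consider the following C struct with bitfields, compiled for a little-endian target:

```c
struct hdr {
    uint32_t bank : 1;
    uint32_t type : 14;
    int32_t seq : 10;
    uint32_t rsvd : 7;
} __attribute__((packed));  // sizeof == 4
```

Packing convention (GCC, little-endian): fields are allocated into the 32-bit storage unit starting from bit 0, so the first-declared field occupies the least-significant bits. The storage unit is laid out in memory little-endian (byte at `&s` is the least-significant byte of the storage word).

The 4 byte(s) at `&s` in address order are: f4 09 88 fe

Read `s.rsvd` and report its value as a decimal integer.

[0]=0xf4 [1]=0x09 [2]=0x88 [3]=0xfe (little-endian) → word 0xfe8809f4
bank [0+:1] = (word>>0) & 0x1 = 0
type [1+:14] = (word>>1) & 0x3fff = 1274
seq [15+:10] = (word>>15) & 0x3ff = 272
rsvd [25+:7] = (word>>25) & 0x7f = 127  ←

127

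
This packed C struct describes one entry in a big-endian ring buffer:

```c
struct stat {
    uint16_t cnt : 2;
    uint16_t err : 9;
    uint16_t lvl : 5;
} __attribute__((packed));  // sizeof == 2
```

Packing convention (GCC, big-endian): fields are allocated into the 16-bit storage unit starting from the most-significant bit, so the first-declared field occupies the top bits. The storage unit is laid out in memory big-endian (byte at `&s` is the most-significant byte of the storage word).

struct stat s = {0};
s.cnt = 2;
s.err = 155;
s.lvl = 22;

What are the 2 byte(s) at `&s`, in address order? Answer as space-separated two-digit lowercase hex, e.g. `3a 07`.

cnt:2 = 2 → 0x2 << 14 → word 0x8000
err:9 = 155 → 0x9b << 5 → word 0x9360
lvl:5 = 22 → 0x16 << 0 → word 0x9376
word = 0x9376 → big-endian bytes:
  [0]=0x93  [1]=0x76

93 76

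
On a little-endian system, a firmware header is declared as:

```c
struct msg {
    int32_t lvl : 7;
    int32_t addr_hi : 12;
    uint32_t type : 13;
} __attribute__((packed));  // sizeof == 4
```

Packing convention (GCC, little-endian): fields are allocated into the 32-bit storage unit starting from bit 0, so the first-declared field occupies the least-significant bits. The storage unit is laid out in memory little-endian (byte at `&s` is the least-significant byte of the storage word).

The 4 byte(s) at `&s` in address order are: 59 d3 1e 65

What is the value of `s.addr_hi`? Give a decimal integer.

[0]=0x59 [1]=0xd3 [2]=0x1e [3]=0x65 (little-endian) → word 0x651ed359
lvl:7 @ bit 0 → (0x651ed359>>0)&0x7f = 0x59
addr_hi:12 @ bit 7 → (0x651ed359>>7)&0xfff = 0xda6  ←
type:13 @ bit 19 → (0x651ed359>>19)&0x1fff = 0xca3
addr_hi signed 12b, MSB=1: 3494 - 4096 = -602

-602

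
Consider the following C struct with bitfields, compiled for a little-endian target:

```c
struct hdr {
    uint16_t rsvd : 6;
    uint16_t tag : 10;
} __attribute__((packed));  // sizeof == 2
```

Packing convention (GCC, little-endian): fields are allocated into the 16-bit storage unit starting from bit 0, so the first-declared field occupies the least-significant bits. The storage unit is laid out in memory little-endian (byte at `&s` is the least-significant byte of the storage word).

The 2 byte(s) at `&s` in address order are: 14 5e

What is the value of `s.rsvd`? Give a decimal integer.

[0]=0x14 [1]=0x5e (little-endian) → word 0x5e14
rsvd [0+:6] = (word>>0) & 0x3f = 20  ←
tag [6+:10] = (word>>6) & 0x3ff = 376

20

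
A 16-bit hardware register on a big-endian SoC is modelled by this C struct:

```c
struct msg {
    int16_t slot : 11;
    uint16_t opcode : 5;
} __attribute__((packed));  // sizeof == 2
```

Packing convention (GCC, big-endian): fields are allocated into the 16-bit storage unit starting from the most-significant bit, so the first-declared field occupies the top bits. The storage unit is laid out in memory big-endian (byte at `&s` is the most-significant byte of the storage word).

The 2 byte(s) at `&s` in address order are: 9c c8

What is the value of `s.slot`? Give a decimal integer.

-794

[0]=0x9c [1]=0xc8 (big-endian) → word 0x9cc8
slot [5+:11] = (word>>5) & 0x7ff = 1254  ←
opcode [0+:5] = (word>>0) & 0x1f = 8
slot signed 11b, MSB=1: 1254 - 2048 = -794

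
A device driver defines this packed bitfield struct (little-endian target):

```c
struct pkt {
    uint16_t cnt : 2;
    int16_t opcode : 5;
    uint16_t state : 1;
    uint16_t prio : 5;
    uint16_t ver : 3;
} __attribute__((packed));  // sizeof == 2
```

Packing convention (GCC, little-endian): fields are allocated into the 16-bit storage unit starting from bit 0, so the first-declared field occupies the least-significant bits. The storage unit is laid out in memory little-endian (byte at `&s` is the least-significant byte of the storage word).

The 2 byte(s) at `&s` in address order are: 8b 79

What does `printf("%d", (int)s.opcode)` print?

2

[0]=0x8b [1]=0x79 (little-endian) → word 0x798b
cnt:2 @ bit 0 → (0x798b>>0)&0x3 = 0x3
opcode:5 @ bit 2 → (0x798b>>2)&0x1f = 0x2  ←
state:1 @ bit 7 → (0x798b>>7)&0x1 = 0x1
prio:5 @ bit 8 → (0x798b>>8)&0x1f = 0x19
ver:3 @ bit 13 → (0x798b>>13)&0x7 = 0x3
opcode signed 5b, MSB=0: value = 2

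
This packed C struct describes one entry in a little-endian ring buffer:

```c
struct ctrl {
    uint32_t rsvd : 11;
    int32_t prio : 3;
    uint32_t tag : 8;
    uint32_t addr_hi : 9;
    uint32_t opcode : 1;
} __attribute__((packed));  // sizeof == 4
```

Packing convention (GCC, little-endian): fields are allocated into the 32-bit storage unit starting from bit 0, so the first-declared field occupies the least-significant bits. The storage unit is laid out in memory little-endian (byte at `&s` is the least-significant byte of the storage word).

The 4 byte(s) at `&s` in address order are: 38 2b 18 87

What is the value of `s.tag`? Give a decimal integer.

96

[0]=0x38 [1]=0x2b [2]=0x18 [3]=0x87 (little-endian) → word 0x87182b38
rsvd [0+:11] = (word>>0) & 0x7ff = 824
prio [11+:3] = (word>>11) & 0x7 = 5
tag [14+:8] = (word>>14) & 0xff = 96  ←
addr_hi [22+:9] = (word>>22) & 0x1ff = 28
opcode [31+:1] = (word>>31) & 0x1 = 1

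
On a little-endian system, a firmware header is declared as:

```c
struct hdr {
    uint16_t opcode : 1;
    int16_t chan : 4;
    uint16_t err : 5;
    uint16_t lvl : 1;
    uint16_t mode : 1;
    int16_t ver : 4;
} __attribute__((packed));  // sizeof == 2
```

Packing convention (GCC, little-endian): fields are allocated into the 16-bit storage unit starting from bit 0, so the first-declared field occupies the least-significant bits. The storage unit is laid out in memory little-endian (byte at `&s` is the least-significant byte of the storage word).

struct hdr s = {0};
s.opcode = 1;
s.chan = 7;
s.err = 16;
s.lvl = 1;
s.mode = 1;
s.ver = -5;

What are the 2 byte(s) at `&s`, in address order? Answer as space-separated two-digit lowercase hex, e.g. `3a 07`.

opcode:1 = 1 → 0x1 << 0 → word 0x0001
chan:4 = 7 → 0x7 << 1 → word 0x000f
err:5 = 16 → 0x10 << 5 → word 0x020f
lvl:1 = 1 → 0x1 << 10 → word 0x060f
mode:1 = 1 → 0x1 << 11 → word 0x0e0f
ver:4 = -5 → 0xb << 12 → word 0xbe0f
word = 0xbe0f → little-endian bytes:
  [0]=0x0f  [1]=0xbe

0f be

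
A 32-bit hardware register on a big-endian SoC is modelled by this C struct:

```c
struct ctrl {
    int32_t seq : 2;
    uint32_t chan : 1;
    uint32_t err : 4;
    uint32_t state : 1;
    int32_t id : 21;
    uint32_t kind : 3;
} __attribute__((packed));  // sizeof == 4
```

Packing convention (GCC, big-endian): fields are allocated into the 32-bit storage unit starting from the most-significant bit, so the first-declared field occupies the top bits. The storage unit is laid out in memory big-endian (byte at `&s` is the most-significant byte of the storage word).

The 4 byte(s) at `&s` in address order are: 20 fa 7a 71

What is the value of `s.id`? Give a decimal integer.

-45234

[0]=0x20 [1]=0xfa [2]=0x7a [3]=0x71 (big-endian) → word 0x20fa7a71
seq [30+:2] = (word>>30) & 0x3 = 0
chan [29+:1] = (word>>29) & 0x1 = 1
err [25+:4] = (word>>25) & 0xf = 0
state [24+:1] = (word>>24) & 0x1 = 0
id [3+:21] = (word>>3) & 0x1fffff = 2051918  ←
kind [0+:3] = (word>>0) & 0x7 = 1
id signed 21b, MSB=1: 2051918 - 2097152 = -45234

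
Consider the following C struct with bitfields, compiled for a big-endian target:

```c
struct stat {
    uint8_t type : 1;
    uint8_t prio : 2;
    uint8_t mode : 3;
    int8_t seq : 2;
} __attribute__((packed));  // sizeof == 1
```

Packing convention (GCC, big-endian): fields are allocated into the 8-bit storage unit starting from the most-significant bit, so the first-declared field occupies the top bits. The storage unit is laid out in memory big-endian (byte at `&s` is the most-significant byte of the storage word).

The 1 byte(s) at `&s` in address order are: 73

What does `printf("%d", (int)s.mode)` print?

4

[0]=0x73 (big-endian) → word 0x73
type:1 @ bit 7 → (0x73>>7)&0x1 = 0x0
prio:2 @ bit 5 → (0x73>>5)&0x3 = 0x3
mode:3 @ bit 2 → (0x73>>2)&0x7 = 0x4  ←
seq:2 @ bit 0 → (0x73>>0)&0x3 = 0x3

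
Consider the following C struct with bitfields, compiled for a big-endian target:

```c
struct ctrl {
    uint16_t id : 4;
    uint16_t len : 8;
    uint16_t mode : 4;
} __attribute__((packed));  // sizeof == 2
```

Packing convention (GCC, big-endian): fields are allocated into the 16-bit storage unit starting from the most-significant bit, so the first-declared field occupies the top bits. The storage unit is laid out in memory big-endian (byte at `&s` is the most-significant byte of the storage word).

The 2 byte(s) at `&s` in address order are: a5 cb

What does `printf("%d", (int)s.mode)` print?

11

[0]=0xa5 [1]=0xcb (big-endian) → word 0xa5cb
id [12+:4] = (word>>12) & 0xf = 10
len [4+:8] = (word>>4) & 0xff = 92
mode [0+:4] = (word>>0) & 0xf = 11  ←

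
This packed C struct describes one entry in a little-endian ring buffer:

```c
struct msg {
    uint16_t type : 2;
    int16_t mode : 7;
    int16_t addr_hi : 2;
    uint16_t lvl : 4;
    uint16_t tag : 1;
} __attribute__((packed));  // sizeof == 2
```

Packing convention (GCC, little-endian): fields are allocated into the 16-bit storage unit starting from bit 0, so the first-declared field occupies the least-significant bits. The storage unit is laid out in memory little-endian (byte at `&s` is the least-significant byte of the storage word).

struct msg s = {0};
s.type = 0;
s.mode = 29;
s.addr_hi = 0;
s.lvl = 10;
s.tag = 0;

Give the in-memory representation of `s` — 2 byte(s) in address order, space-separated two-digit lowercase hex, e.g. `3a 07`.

74 50

type (2b) val=0 bits=0x0 at bit 0: 0x0000
mode (7b) val=29 bits=0x1d at bit 2: 0x0074
addr_hi (2b) val=0 bits=0x0 at bit 9: 0x0074
lvl (4b) val=10 bits=0xa at bit 11: 0x5074
tag (1b) val=0 bits=0x0 at bit 15: 0x5074
word = 0x5074 → little-endian bytes:
  [0]=0x74  [1]=0x50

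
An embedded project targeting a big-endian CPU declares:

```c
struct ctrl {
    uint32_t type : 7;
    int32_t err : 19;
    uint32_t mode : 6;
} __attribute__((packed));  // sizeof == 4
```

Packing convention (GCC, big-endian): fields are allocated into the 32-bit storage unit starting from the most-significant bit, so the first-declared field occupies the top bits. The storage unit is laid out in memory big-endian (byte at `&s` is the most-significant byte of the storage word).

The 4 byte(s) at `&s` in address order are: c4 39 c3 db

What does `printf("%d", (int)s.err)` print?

[0]=0xc4 [1]=0x39 [2]=0xc3 [3]=0xdb (big-endian) → word 0xc439c3db
type:7 @ bit 25 → (0xc439c3db>>25)&0x7f = 0x62
err:19 @ bit 6 → (0xc439c3db>>6)&0x7ffff = 0xe70f  ←
mode:6 @ bit 0 → (0xc439c3db>>0)&0x3f = 0x1b
err signed 19b, MSB=0: value = 59151

59151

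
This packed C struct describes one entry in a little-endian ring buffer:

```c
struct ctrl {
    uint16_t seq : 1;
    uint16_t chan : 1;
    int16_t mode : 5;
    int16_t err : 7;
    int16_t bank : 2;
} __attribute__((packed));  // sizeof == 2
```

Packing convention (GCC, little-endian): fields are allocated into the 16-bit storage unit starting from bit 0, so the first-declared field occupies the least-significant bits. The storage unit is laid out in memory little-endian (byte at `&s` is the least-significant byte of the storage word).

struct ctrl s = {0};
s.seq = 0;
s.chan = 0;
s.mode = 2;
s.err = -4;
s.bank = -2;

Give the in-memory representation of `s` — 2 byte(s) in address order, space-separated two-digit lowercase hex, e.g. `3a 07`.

seq (1b) val=0 bits=0x0 at bit 0: 0x0000
chan (1b) val=0 bits=0x0 at bit 1: 0x0000
mode (5b) val=2 bits=0x2 at bit 2: 0x0008
err (7b) val=-4 bits=0x7c at bit 7: 0x3e08
bank (2b) val=-2 bits=0x2 at bit 14: 0xbe08
word = 0xbe08 → little-endian bytes:
  [0]=0x08  [1]=0xbe

08 be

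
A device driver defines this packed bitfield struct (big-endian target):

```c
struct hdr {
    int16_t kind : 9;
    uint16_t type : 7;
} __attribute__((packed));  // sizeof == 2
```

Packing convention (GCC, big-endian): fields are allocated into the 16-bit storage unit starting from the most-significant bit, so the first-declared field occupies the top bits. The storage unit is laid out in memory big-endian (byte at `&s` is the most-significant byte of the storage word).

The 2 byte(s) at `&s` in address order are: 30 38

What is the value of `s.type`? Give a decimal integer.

[0]=0x30 [1]=0x38 (big-endian) → word 0x3038
kind:9 @ bit 7 → (0x3038>>7)&0x1ff = 0x60
type:7 @ bit 0 → (0x3038>>0)&0x7f = 0x38  ←

56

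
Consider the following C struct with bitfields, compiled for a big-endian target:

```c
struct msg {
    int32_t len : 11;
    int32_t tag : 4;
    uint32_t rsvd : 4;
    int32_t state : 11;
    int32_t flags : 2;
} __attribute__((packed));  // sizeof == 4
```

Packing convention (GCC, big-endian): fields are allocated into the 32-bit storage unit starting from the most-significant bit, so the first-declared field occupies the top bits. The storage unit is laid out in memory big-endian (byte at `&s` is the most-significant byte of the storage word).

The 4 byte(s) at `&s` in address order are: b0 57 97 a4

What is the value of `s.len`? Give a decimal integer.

[0]=0xb0 [1]=0x57 [2]=0x97 [3]=0xa4 (big-endian) → word 0xb05797a4
len:11 @ bit 21 → (0xb05797a4>>21)&0x7ff = 0x582  ←
tag:4 @ bit 17 → (0xb05797a4>>17)&0xf = 0xb
rsvd:4 @ bit 13 → (0xb05797a4>>13)&0xf = 0xc
state:11 @ bit 2 → (0xb05797a4>>2)&0x7ff = 0x5e9
flags:2 @ bit 0 → (0xb05797a4>>0)&0x3 = 0x0
len signed 11b, MSB=1: 1410 - 2048 = -638

-638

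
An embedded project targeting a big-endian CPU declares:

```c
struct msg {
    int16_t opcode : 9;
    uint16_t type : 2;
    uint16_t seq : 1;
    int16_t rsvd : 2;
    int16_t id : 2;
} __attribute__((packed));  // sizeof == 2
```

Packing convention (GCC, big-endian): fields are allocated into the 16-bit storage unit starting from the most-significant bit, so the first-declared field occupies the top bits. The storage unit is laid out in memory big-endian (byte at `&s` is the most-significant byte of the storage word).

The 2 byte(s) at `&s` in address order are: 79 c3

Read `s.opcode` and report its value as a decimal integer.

[0]=0x79 [1]=0xc3 (big-endian) → word 0x79c3
opcode [7+:9] = (word>>7) & 0x1ff = 243  ←
type [5+:2] = (word>>5) & 0x3 = 2
seq [4+:1] = (word>>4) & 0x1 = 0
rsvd [2+:2] = (word>>2) & 0x3 = 0
id [0+:2] = (word>>0) & 0x3 = 3
opcode signed 9b, MSB=0: value = 243

243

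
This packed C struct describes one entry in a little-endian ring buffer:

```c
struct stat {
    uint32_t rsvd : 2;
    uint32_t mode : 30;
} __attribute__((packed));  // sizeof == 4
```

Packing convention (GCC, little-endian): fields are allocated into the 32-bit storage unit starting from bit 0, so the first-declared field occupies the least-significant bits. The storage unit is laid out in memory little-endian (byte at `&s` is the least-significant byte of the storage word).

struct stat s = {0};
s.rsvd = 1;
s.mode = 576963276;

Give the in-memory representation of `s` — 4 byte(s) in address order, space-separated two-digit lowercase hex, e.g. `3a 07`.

31 0b 8f 89

rsvd (2b) val=1 bits=0x1 at bit 0: 0x00000001
mode (30b) val=576963276 bits=0x2263c2cc at bit 2: 0x898f0b31
word = 0x898f0b31 → little-endian bytes:
  [0]=0x31  [1]=0x0b  [2]=0x8f  [3]=0x89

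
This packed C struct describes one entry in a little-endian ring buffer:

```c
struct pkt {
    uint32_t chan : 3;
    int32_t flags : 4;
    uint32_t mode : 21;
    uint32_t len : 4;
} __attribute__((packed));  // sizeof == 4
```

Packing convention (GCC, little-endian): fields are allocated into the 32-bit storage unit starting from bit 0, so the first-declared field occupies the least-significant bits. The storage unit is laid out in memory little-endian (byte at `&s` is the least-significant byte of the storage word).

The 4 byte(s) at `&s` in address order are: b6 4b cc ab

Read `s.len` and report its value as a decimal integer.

10

[0]=0xb6 [1]=0x4b [2]=0xcc [3]=0xab (little-endian) → word 0xabcc4bb6
chan:3 @ bit 0 → (0xabcc4bb6>>0)&0x7 = 0x6
flags:4 @ bit 3 → (0xabcc4bb6>>3)&0xf = 0x6
mode:21 @ bit 7 → (0xabcc4bb6>>7)&0x1fffff = 0x179897
len:4 @ bit 28 → (0xabcc4bb6>>28)&0xf = 0xa  ←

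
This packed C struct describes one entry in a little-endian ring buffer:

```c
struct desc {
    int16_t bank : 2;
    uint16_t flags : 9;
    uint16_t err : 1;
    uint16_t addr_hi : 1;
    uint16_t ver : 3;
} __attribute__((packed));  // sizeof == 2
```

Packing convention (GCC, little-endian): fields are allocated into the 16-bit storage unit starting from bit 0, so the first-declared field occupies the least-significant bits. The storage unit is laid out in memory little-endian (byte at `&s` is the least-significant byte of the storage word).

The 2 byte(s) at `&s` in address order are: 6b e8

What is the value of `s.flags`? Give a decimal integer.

[0]=0x6b [1]=0xe8 (little-endian) → word 0xe86b
bank:2 @ bit 0 → (0xe86b>>0)&0x3 = 0x3
flags:9 @ bit 2 → (0xe86b>>2)&0x1ff = 0x1a  ←
err:1 @ bit 11 → (0xe86b>>11)&0x1 = 0x1
addr_hi:1 @ bit 12 → (0xe86b>>12)&0x1 = 0x0
ver:3 @ bit 13 → (0xe86b>>13)&0x7 = 0x7

26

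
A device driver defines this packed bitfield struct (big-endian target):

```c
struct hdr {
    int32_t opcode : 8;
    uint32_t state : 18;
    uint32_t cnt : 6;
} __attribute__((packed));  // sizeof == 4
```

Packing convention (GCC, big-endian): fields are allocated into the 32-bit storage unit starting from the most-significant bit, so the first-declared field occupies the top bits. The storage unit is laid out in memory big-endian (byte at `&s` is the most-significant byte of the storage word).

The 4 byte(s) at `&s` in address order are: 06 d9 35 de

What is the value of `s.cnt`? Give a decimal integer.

[0]=0x06 [1]=0xd9 [2]=0x35 [3]=0xde (big-endian) → word 0x06d935de
opcode:8 @ bit 24 → (0x06d935de>>24)&0xff = 0x6
state:18 @ bit 6 → (0x06d935de>>6)&0x3ffff = 0x364d7
cnt:6 @ bit 0 → (0x06d935de>>0)&0x3f = 0x1e  ←

30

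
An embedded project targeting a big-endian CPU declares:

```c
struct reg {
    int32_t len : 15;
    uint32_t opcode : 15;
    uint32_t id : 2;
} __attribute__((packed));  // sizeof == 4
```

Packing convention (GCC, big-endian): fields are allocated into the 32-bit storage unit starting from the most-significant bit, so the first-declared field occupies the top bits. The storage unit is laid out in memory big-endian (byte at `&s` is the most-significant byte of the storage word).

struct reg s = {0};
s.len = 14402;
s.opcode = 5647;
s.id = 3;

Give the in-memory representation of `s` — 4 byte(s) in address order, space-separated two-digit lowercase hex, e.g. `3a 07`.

70 84 58 3f

[17+:15] len=14402 & 0x7fff = 0x3842; word=0x70840000
[2+:15] opcode=5647 & 0x7fff = 0x160f; word=0x7084583c
[0+:2] id=3 & 0x3 = 0x3; word=0x7084583f
word = 0x7084583f → big-endian bytes:
  [0]=0x70  [1]=0x84  [2]=0x58  [3]=0x3f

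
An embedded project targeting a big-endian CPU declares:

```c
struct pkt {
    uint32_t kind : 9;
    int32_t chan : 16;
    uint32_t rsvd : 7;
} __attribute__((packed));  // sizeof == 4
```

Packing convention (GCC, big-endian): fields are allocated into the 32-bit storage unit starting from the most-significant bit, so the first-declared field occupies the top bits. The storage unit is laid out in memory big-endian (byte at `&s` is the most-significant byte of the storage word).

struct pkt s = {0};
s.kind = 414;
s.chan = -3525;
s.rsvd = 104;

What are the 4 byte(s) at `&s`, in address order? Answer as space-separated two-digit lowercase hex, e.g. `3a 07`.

cf 79 1d e8

[23+:9] kind=414 & 0x1ff = 0x19e; word=0xcf000000
[7+:16] chan=-3525 & 0xffff = 0xf23b; word=0xcf791d80
[0+:7] rsvd=104 & 0x7f = 0x68; word=0xcf791de8
word = 0xcf791de8 → big-endian bytes:
  [0]=0xcf  [1]=0x79  [2]=0x1d  [3]=0xe8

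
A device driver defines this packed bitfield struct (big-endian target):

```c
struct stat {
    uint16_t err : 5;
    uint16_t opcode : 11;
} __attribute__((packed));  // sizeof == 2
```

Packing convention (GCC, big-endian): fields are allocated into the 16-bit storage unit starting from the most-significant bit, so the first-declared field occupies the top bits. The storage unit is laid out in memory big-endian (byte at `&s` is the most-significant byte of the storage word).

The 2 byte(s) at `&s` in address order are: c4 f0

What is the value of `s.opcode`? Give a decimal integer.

[0]=0xc4 [1]=0xf0 (big-endian) → word 0xc4f0
err:5 @ bit 11 → (0xc4f0>>11)&0x1f = 0x18
opcode:11 @ bit 0 → (0xc4f0>>0)&0x7ff = 0x4f0  ←

1264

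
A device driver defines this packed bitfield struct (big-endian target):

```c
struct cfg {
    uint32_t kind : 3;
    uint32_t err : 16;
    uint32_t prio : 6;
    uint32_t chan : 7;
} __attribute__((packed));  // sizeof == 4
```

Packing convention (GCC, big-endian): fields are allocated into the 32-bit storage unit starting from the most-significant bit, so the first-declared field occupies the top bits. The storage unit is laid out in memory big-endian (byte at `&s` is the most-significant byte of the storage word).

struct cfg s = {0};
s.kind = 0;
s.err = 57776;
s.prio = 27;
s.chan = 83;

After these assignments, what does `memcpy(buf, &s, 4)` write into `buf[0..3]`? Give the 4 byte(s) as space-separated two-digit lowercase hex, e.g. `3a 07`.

kind (3b) val=0 bits=0x0 at bit 29: 0x00000000
err (16b) val=57776 bits=0xe1b0 at bit 13: 0x1c360000
prio (6b) val=27 bits=0x1b at bit 7: 0x1c360d80
chan (7b) val=83 bits=0x53 at bit 0: 0x1c360dd3
word = 0x1c360dd3 → big-endian bytes:
  [0]=0x1c  [1]=0x36  [2]=0x0d  [3]=0xd3

1c 36 0d d3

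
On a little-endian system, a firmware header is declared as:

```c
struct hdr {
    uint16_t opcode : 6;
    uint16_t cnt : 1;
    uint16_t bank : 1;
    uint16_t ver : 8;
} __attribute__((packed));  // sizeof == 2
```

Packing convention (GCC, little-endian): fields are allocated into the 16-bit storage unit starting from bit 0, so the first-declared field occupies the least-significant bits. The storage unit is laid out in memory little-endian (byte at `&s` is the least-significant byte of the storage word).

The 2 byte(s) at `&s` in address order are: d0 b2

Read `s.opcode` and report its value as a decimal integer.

[0]=0xd0 [1]=0xb2 (little-endian) → word 0xb2d0
opcode [0+:6] = (word>>0) & 0x3f = 16  ←
cnt [6+:1] = (word>>6) & 0x1 = 1
bank [7+:1] = (word>>7) & 0x1 = 1
ver [8+:8] = (word>>8) & 0xff = 178

16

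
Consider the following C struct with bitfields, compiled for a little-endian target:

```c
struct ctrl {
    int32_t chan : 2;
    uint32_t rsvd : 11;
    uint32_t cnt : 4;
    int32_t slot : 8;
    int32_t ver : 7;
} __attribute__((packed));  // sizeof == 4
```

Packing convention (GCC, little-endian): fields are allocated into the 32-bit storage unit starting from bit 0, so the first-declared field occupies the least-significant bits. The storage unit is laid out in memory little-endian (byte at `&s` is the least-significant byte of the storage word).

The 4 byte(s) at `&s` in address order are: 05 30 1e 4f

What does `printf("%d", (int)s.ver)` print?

[0]=0x05 [1]=0x30 [2]=0x1e [3]=0x4f (little-endian) → word 0x4f1e3005
chan:2 @ bit 0 → (0x4f1e3005>>0)&0x3 = 0x1
rsvd:11 @ bit 2 → (0x4f1e3005>>2)&0x7ff = 0x401
cnt:4 @ bit 13 → (0x4f1e3005>>13)&0xf = 0x1
slot:8 @ bit 17 → (0x4f1e3005>>17)&0xff = 0x8f
ver:7 @ bit 25 → (0x4f1e3005>>25)&0x7f = 0x27  ←
ver signed 7b, MSB=0: value = 39

39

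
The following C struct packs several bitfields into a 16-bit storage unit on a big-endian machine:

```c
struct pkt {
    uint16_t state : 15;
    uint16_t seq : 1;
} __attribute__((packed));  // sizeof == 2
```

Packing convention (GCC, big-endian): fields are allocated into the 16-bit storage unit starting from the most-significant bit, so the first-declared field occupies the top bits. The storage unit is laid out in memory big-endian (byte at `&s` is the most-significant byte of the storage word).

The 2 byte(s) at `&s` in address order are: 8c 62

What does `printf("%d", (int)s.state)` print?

17969

[0]=0x8c [1]=0x62 (big-endian) → word 0x8c62
state:15 @ bit 1 → (0x8c62>>1)&0x7fff = 0x4631  ←
seq:1 @ bit 0 → (0x8c62>>0)&0x1 = 0x0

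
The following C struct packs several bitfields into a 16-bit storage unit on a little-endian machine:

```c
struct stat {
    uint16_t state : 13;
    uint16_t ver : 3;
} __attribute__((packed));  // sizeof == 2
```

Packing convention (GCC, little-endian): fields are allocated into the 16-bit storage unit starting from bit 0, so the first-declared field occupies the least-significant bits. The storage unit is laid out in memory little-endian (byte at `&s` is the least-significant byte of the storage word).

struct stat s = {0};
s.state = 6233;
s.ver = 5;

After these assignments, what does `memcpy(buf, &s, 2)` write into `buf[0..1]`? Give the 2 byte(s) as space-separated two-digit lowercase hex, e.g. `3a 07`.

state (13b) val=6233 bits=0x1859 at bit 0: 0x1859
ver (3b) val=5 bits=0x5 at bit 13: 0xb859
word = 0xb859 → little-endian bytes:
  [0]=0x59  [1]=0xb8

59 b8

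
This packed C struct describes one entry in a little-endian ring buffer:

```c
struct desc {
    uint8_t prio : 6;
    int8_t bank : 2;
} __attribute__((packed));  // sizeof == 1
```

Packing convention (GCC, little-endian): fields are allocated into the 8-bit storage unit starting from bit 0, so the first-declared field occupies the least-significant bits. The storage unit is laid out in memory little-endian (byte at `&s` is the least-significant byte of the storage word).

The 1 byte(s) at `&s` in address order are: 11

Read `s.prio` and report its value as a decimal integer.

17

[0]=0x11 (little-endian) → word 0x11
prio:6 @ bit 0 → (0x11>>0)&0x3f = 0x11  ←
bank:2 @ bit 6 → (0x11>>6)&0x3 = 0x0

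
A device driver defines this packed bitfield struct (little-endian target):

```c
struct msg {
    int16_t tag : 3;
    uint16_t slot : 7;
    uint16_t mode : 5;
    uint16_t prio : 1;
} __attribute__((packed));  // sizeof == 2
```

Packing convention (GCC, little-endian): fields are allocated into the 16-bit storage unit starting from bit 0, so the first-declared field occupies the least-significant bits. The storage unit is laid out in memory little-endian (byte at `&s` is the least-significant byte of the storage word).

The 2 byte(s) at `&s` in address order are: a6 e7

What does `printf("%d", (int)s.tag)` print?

-2

[0]=0xa6 [1]=0xe7 (little-endian) → word 0xe7a6
tag [0+:3] = (word>>0) & 0x7 = 6  ←
slot [3+:7] = (word>>3) & 0x7f = 116
mode [10+:5] = (word>>10) & 0x1f = 25
prio [15+:1] = (word>>15) & 0x1 = 1
tag signed 3b, MSB=1: 6 - 8 = -2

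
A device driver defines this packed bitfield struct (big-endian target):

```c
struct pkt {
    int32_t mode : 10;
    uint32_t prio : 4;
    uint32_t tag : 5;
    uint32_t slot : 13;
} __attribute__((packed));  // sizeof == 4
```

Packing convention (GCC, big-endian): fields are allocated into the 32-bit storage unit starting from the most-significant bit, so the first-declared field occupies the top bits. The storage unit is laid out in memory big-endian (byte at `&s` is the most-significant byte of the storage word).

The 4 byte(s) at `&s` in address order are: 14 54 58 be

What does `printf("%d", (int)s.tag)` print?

[0]=0x14 [1]=0x54 [2]=0x58 [3]=0xbe (big-endian) → word 0x145458be
mode [22+:10] = (word>>22) & 0x3ff = 81
prio [18+:4] = (word>>18) & 0xf = 5
tag [13+:5] = (word>>13) & 0x1f = 2  ←
slot [0+:13] = (word>>0) & 0x1fff = 6334

2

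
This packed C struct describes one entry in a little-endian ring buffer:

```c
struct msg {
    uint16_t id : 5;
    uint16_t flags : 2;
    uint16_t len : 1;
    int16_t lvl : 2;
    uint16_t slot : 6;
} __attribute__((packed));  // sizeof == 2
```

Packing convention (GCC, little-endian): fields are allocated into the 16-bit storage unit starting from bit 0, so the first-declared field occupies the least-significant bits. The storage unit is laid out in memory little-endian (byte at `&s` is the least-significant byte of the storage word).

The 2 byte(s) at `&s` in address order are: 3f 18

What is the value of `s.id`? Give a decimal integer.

[0]=0x3f [1]=0x18 (little-endian) → word 0x183f
id:5 @ bit 0 → (0x183f>>0)&0x1f = 0x1f  ←
flags:2 @ bit 5 → (0x183f>>5)&0x3 = 0x1
len:1 @ bit 7 → (0x183f>>7)&0x1 = 0x0
lvl:2 @ bit 8 → (0x183f>>8)&0x3 = 0x0
slot:6 @ bit 10 → (0x183f>>10)&0x3f = 0x6

31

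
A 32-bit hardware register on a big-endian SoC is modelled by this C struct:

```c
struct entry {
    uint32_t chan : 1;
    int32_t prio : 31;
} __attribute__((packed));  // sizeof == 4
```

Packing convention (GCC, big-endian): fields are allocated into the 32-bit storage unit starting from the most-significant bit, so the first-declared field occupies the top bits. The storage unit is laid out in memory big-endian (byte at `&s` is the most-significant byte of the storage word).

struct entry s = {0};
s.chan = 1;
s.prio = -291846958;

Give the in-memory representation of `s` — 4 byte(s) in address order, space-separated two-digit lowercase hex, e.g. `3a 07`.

ee 9a c4 d2

chan (1b) val=1 bits=0x1 at bit 31: 0x80000000
prio (31b) val=-291846958 bits=0x6e9ac4d2 at bit 0: 0xee9ac4d2
word = 0xee9ac4d2 → big-endian bytes:
  [0]=0xee  [1]=0x9a  [2]=0xc4  [3]=0xd2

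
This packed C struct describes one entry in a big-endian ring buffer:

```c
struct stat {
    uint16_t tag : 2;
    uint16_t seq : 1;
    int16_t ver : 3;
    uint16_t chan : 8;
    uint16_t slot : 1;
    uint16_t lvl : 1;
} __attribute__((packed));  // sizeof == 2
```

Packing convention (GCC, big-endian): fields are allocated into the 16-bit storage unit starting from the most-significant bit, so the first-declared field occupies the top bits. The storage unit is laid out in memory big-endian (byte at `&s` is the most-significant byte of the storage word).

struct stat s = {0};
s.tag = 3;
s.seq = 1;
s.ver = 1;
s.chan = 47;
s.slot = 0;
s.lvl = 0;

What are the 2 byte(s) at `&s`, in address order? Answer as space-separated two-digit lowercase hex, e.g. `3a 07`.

[14+:2] tag=3 & 0x3 = 0x3; word=0xc000
[13+:1] seq=1 & 0x1 = 0x1; word=0xe000
[10+:3] ver=1 & 0x7 = 0x1; word=0xe400
[2+:8] chan=47 & 0xff = 0x2f; word=0xe4bc
[1+:1] slot=0 & 0x1 = 0x0; word=0xe4bc
[0+:1] lvl=0 & 0x1 = 0x0; word=0xe4bc
word = 0xe4bc → big-endian bytes:
  [0]=0xe4  [1]=0xbc

e4 bc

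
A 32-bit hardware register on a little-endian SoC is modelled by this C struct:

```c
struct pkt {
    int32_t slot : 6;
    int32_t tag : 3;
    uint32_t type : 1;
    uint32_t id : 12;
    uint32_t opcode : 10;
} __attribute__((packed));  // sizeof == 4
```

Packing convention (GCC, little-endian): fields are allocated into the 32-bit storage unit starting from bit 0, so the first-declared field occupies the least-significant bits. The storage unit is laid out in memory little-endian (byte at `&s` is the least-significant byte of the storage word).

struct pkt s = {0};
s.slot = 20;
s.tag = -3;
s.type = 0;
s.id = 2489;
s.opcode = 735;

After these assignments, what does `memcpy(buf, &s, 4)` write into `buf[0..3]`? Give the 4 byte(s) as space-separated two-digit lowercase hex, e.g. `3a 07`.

[0+:6] slot=20 & 0x3f = 0x14; word=0x00000014
[6+:3] tag=-3 & 0x7 = 0x5; word=0x00000154
[9+:1] type=0 & 0x1 = 0x0; word=0x00000154
[10+:12] id=2489 & 0xfff = 0x9b9; word=0x0026e554
[22+:10] opcode=735 & 0x3ff = 0x2df; word=0xb7e6e554
word = 0xb7e6e554 → little-endian bytes:
  [0]=0x54  [1]=0xe5  [2]=0xe6  [3]=0xb7

54 e5 e6 b7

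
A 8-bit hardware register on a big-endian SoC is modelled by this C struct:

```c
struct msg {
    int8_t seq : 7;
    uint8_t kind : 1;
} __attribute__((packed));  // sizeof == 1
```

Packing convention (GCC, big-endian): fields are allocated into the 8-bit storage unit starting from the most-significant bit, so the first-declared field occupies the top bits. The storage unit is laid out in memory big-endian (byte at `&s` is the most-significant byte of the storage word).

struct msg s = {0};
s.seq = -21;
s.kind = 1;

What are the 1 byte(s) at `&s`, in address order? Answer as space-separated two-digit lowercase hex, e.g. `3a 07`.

seq:7 = -21 → 0x6b << 1 → word 0xd6
kind:1 = 1 → 0x1 << 0 → word 0xd7
word = 0xd7 → big-endian bytes:
  [0]=0xd7

d7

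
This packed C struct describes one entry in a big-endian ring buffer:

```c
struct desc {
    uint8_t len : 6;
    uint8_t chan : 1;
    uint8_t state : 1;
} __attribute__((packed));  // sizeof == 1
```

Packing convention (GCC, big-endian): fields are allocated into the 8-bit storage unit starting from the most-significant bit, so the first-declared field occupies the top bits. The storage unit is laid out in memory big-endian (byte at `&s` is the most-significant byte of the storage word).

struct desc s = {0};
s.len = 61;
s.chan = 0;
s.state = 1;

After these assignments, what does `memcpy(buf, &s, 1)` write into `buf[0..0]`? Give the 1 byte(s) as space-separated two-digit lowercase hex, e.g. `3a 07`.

f5

[2+:6] len=61 & 0x3f = 0x3d; word=0xf4
[1+:1] chan=0 & 0x1 = 0x0; word=0xf4
[0+:1] state=1 & 0x1 = 0x1; word=0xf5
word = 0xf5 → big-endian bytes:
  [0]=0xf5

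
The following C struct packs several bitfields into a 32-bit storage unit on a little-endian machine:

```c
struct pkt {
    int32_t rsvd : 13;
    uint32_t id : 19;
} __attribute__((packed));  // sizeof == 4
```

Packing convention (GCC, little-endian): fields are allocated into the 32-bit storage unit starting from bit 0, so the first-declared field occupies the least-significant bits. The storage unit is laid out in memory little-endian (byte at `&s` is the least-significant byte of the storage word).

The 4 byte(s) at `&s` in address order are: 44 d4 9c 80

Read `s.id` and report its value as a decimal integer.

[0]=0x44 [1]=0xd4 [2]=0x9c [3]=0x80 (little-endian) → word 0x809cd444
rsvd:13 @ bit 0 → (0x809cd444>>0)&0x1fff = 0x1444
id:19 @ bit 13 → (0x809cd444>>13)&0x7ffff = 0x404e6  ←

263398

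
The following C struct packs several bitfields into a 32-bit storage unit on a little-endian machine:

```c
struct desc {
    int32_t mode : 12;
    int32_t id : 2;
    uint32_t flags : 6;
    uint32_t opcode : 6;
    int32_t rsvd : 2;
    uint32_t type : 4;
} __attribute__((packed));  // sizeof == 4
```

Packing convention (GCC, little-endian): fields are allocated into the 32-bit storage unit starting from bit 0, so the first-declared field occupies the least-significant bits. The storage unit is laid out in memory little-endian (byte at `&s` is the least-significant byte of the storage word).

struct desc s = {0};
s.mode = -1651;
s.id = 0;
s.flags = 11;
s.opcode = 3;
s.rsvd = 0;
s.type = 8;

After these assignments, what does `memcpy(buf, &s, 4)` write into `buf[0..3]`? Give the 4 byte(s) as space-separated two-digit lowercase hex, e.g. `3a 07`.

8d c9 32 80

mode (12b) val=-1651 bits=0x98d at bit 0: 0x0000098d
id (2b) val=0 bits=0x0 at bit 12: 0x0000098d
flags (6b) val=11 bits=0xb at bit 14: 0x0002c98d
opcode (6b) val=3 bits=0x3 at bit 20: 0x0032c98d
rsvd (2b) val=0 bits=0x0 at bit 26: 0x0032c98d
type (4b) val=8 bits=0x8 at bit 28: 0x8032c98d
word = 0x8032c98d → little-endian bytes:
  [0]=0x8d  [1]=0xc9  [2]=0x32  [3]=0x80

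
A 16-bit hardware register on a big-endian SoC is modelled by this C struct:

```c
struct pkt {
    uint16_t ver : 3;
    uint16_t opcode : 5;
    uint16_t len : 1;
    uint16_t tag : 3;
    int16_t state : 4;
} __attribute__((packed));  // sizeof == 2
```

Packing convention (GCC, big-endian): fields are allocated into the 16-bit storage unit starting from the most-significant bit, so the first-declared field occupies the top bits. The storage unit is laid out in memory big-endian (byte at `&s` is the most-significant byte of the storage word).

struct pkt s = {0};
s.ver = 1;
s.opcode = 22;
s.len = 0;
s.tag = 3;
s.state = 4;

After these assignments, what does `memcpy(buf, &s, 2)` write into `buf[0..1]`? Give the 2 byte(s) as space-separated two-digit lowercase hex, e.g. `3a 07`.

[13+:3] ver=1 & 0x7 = 0x1; word=0x2000
[8+:5] opcode=22 & 0x1f = 0x16; word=0x3600
[7+:1] len=0 & 0x1 = 0x0; word=0x3600
[4+:3] tag=3 & 0x7 = 0x3; word=0x3630
[0+:4] state=4 & 0xf = 0x4; word=0x3634
word = 0x3634 → big-endian bytes:
  [0]=0x36  [1]=0x34

36 34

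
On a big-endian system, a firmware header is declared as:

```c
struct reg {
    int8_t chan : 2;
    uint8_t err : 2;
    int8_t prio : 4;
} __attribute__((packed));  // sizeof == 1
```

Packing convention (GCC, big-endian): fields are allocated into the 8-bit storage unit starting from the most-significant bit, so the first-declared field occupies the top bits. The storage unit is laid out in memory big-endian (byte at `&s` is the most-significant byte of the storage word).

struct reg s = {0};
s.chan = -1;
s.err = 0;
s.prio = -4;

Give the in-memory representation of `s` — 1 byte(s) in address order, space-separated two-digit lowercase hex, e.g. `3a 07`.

chan:2 = -1 → 0x3 << 6 → word 0xc0
err:2 = 0 → 0x0 << 4 → word 0xc0
prio:4 = -4 → 0xc << 0 → word 0xcc
word = 0xcc → big-endian bytes:
  [0]=0xcc

cc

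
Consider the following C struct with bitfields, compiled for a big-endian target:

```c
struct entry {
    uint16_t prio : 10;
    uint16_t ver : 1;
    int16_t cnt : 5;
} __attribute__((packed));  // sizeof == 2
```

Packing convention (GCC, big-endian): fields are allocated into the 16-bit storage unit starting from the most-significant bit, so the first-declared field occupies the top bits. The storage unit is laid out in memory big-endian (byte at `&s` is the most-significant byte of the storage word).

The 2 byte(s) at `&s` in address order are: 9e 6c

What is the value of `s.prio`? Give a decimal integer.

[0]=0x9e [1]=0x6c (big-endian) → word 0x9e6c
prio:10 @ bit 6 → (0x9e6c>>6)&0x3ff = 0x279  ←
ver:1 @ bit 5 → (0x9e6c>>5)&0x1 = 0x1
cnt:5 @ bit 0 → (0x9e6c>>0)&0x1f = 0xc

633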